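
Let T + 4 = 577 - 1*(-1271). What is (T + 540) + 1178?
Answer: 3562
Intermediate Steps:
T = 1844 (T = -4 + (577 - 1*(-1271)) = -4 + (577 + 1271) = -4 + 1848 = 1844)
(T + 540) + 1178 = (1844 + 540) + 1178 = 2384 + 1178 = 3562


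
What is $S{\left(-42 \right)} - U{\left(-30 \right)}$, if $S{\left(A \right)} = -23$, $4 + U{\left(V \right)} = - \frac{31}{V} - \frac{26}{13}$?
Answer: $- \frac{541}{30} \approx -18.033$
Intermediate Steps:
$U{\left(V \right)} = -6 - \frac{31}{V}$ ($U{\left(V \right)} = -4 - \left(2 + \frac{31}{V}\right) = -6 - \frac{31}{V}$)
$S{\left(-42 \right)} - U{\left(-30 \right)} = -23 - \left(-6 - \frac{31}{-30}\right) = -23 - \left(-6 - - \frac{31}{30}\right) = -23 - \left(-6 + \frac{31}{30}\right) = -23 - - \frac{149}{30} = -23 + \frac{149}{30} = - \frac{541}{30}$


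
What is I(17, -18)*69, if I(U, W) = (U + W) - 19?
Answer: -1380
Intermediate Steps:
I(U, W) = -19 + U + W
I(17, -18)*69 = (-19 + 17 - 18)*69 = -20*69 = -1380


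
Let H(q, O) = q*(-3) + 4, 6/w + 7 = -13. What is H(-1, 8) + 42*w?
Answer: -28/5 ≈ -5.6000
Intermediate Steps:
w = -3/10 (w = 6/(-7 - 13) = 6/(-20) = 6*(-1/20) = -3/10 ≈ -0.30000)
H(q, O) = 4 - 3*q (H(q, O) = -3*q + 4 = 4 - 3*q)
H(-1, 8) + 42*w = (4 - 3*(-1)) + 42*(-3/10) = (4 + 3) - 63/5 = 7 - 63/5 = -28/5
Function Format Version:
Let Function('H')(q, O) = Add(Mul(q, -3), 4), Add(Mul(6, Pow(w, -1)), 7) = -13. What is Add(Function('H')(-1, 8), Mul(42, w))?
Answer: Rational(-28, 5) ≈ -5.6000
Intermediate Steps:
w = Rational(-3, 10) (w = Mul(6, Pow(Add(-7, -13), -1)) = Mul(6, Pow(-20, -1)) = Mul(6, Rational(-1, 20)) = Rational(-3, 10) ≈ -0.30000)
Function('H')(q, O) = Add(4, Mul(-3, q)) (Function('H')(q, O) = Add(Mul(-3, q), 4) = Add(4, Mul(-3, q)))
Add(Function('H')(-1, 8), Mul(42, w)) = Add(Add(4, Mul(-3, -1)), Mul(42, Rational(-3, 10))) = Add(Add(4, 3), Rational(-63, 5)) = Add(7, Rational(-63, 5)) = Rational(-28, 5)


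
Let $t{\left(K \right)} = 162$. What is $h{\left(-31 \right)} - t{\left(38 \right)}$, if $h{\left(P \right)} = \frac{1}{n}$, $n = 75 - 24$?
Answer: $- \frac{8261}{51} \approx -161.98$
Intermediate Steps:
$n = 51$
$h{\left(P \right)} = \frac{1}{51}$
$h{\left(-31 \right)} - t{\left(38 \right)} = \frac{1}{51} - 162 = - \frac{8261}{51}$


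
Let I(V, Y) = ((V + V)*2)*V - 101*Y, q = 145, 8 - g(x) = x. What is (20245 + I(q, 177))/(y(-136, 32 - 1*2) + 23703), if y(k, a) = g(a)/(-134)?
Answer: 1448339/397028 ≈ 3.6480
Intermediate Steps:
g(x) = 8 - x
y(k, a) = -4/67 + a/134 (y(k, a) = (8 - a)/(-134) = (8 - a)*(-1/134) = -4/67 + a/134)
I(V, Y) = -101*Y + 4*V**2 (I(V, Y) = ((2*V)*2)*V - 101*Y = (4*V)*V - 101*Y = 4*V**2 - 101*Y = -101*Y + 4*V**2)
(20245 + I(q, 177))/(y(-136, 32 - 1*2) + 23703) = (20245 + (-101*177 + 4*145**2))/((-4/67 + (32 - 1*2)/134) + 23703) = (20245 + (-17877 + 4*21025))/((-4/67 + (32 - 2)/134) + 23703) = (20245 + (-17877 + 84100))/((-4/67 + (1/134)*30) + 23703) = (20245 + 66223)/((-4/67 + 15/67) + 23703) = 86468/(11/67 + 23703) = 86468/(1588112/67) = 86468*(67/1588112) = 1448339/397028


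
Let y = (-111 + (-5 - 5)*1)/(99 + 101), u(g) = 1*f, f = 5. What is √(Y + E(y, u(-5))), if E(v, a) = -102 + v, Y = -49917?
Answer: I*√20007842/20 ≈ 223.65*I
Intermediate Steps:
u(g) = 5 (u(g) = 1*5 = 5)
y = -121/200 (y = (-111 - 10*1)/200 = (-111 - 10)*(1/200) = -121*1/200 = -121/200 ≈ -0.60500)
√(Y + E(y, u(-5))) = √(-49917 + (-102 - 121/200)) = √(-49917 - 20521/200) = √(-10003921/200) = I*√20007842/20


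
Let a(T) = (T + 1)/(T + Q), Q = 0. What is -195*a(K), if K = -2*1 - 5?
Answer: -1170/7 ≈ -167.14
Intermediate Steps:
K = -7 (K = -2 - 5 = -7)
a(T) = (1 + T)/T (a(T) = (T + 1)/(T + 0) = (1 + T)/T)
-195*a(K) = -195*(1 - 7)/(-7) = -(-195)*(-6)/7 = -195*6/7 = -1170/7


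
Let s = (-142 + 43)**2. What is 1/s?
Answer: 1/9801 ≈ 0.00010203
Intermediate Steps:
s = 9801 (s = (-99)**2 = 9801)
1/s = 1/9801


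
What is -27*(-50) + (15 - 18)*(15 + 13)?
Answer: 1266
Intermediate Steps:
-27*(-50) + (15 - 18)*(15 + 13) = 1350 - 3*28 = 1350 - 84 = 1266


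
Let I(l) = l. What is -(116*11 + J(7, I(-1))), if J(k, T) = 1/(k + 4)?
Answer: -14037/11 ≈ -1276.1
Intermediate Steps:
J(k, T) = 1/(4 + k)
-(116*11 + J(7, I(-1))) = -(116*11 + 1/(4 + 7)) = -(1276 + 1/11) = -1*14037/11 = -14037/11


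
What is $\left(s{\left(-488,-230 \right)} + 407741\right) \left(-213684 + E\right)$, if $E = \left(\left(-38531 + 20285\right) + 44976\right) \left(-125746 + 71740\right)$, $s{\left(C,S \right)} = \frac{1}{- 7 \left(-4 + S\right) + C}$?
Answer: $- \frac{338499071105315832}{575} \approx -5.8869 \cdot 10^{14}$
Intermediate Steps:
$s{\left(C,S \right)} = \frac{1}{28 + C - 7 S}$ ($s{\left(C,S \right)} = \frac{1}{\left(28 - 7 S\right) + C} = \frac{1}{28 + C - 7 S}$)
$E = -1443580380$ ($E = \left(-18246 + 44976\right) \left(-54006\right) = 26730 \left(-54006\right) = -1443580380$)
$\left(s{\left(-488,-230 \right)} + 407741\right) \left(-213684 + E\right) = \left(\frac{1}{28 - 488 - -1610} + 407741\right) \left(-213684 - 1443580380\right) = \left(\frac{1}{28 - 488 + 1610} + 407741\right) \left(-1443794064\right) = \left(\frac{1}{1150} + 407741\right) \left(-1443794064\right) = \frac{468902151}{1150} \left(-1443794064\right) = - \frac{338499071105315832}{575}$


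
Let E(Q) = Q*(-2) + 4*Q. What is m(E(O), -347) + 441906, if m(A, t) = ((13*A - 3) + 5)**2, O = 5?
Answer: 459330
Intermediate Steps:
E(Q) = 2*Q (E(Q) = -2*Q + 4*Q = 2*Q)
m(A, t) = (2 + 13*A)**2 (m(A, t) = ((-3 + 13*A) + 5)**2 = (2 + 13*A)**2)
m(E(O), -347) + 441906 = (2 + 13*(2*5))**2 + 441906 = (2 + 13*10)**2 + 441906 = (2 + 130)**2 + 441906 = 132**2 + 441906 = 17424 + 441906 = 459330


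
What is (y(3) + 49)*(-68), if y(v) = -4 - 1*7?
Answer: -2584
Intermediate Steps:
y(v) = -11 (y(v) = -4 - 7 = -11)
(y(3) + 49)*(-68) = (-11 + 49)*(-68) = 38*(-68) = -2584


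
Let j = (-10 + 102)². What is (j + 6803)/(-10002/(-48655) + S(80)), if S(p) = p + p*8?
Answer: 247605295/11680534 ≈ 21.198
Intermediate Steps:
j = 8464 (j = 92² = 8464)
S(p) = 9*p (S(p) = p + 8*p = 9*p)
(j + 6803)/(-10002/(-48655) + S(80)) = (8464 + 6803)/(-10002/(-48655) + 9*80) = 15267/(-10002*(-1/48655) + 720) = 15267/(10002/48655 + 720) = 15267/(35041602/48655) = 15267*(48655/35041602) = 247605295/11680534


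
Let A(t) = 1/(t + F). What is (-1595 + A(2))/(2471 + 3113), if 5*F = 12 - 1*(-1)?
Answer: -4585/16054 ≈ -0.28560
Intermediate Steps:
F = 13/5 (F = (12 - 1*(-1))/5 = (12 + 1)/5 = (⅕)*13 = 13/5 ≈ 2.6000)
A(t) = 1/(13/5 + t) (A(t) = 1/(t + 13/5) = 1/(13/5 + t))
(-1595 + A(2))/(2471 + 3113) = (-1595 + 5/(13 + 5*2))/(2471 + 3113) = (-1595 + 5/(13 + 10))/5584 = (-1595 + 5/23)*(1/5584) = -36680/23*1/5584 = -4585/16054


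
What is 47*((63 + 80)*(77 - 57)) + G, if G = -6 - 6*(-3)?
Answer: 134432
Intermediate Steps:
G = 12 (G = -6 + 18 = 12)
47*((63 + 80)*(77 - 57)) + G = 47*((63 + 80)*(77 - 57)) + 12 = 47*(143*20) + 12 = 47*2860 + 12 = 134420 + 12 = 134432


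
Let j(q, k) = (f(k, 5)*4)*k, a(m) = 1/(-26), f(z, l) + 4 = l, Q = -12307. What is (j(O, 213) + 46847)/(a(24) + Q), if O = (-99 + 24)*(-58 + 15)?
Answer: -1240174/319983 ≈ -3.8757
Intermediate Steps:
f(z, l) = -4 + l
a(m) = -1/26
O = 3225 (O = -75*(-43) = 3225)
j(q, k) = 4*k (j(q, k) = ((-4 + 5)*4)*k = (1*4)*k = 4*k)
(j(O, 213) + 46847)/(a(24) + Q) = (4*213 + 46847)/(-1/26 - 12307) = (852 + 46847)/(-319983/26) = 47699*(-26/319983) = -1240174/319983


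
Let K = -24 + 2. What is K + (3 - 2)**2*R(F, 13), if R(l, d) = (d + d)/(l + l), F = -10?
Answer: -233/10 ≈ -23.300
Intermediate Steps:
K = -22
R(l, d) = d/l (R(l, d) = (2*d)/((2*l)) = (2*d)*(1/(2*l)) = d/l)
K + (3 - 2)**2*R(F, 13) = -22 + (3 - 2)**2*(13/(-10)) = -22 + 1**2*(13*(-1/10)) = -22 + 1*(-13/10) = -22 - 13/10 = -233/10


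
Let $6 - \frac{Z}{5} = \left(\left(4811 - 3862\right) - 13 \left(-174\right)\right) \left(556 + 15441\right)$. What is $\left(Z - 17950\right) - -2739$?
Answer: $-256847016$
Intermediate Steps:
$Z = -256831805$ ($Z = 30 - 5 \left(\left(4811 - 3862\right) - 13 \left(-174\right)\right) \left(556 + 15441\right) = 30 - 5 \left(949 - -2262\right) 15997 = 30 - 5 \left(949 + 2262\right) 15997 = 30 - 5 \cdot 3211 \cdot 15997 = 30 - 256831835 = -256831805$)
$\left(Z - 17950\right) - -2739 = \left(-256831805 - 17950\right) - -2739 = -256849755 + \left(-12164 + 14903\right) = -256849755 + 2739 = -256847016$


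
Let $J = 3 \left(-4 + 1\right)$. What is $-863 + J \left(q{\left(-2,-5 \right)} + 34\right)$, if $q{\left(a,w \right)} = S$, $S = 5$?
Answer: $-1214$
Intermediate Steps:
$q{\left(a,w \right)} = 5$
$J = -9$ ($J = 3 \left(-3\right) = -9$)
$-863 + J \left(q{\left(-2,-5 \right)} + 34\right) = -863 - 9 \left(5 + 34\right) = -863 - 351 = -1214$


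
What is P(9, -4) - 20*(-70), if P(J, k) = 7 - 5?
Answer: 1402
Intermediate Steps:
P(J, k) = 2
P(9, -4) - 20*(-70) = 2 - 20*(-70) = 2 + 1400 = 1402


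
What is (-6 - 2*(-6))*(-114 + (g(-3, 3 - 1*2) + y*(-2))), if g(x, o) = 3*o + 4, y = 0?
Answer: -642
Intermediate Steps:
g(x, o) = 4 + 3*o
(-6 - 2*(-6))*(-114 + (g(-3, 3 - 1*2) + y*(-2))) = (-6 - 2*(-6))*(-114 + ((4 + 3*(3 - 1*2)) + 0*(-2))) = (-6 + 12)*(-114 + ((4 + 3*(3 - 2)) + 0)) = 6*(-114 + ((4 + 3*1) + 0)) = 6*(-114 + ((4 + 3) + 0)) = 6*(-114 + (7 + 0)) = 6*(-114 + 7) = 6*(-107) = -642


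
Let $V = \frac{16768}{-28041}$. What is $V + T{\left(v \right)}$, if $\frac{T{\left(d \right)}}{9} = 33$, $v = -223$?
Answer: $\frac{8311409}{28041} \approx 296.4$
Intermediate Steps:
$T{\left(d \right)} = 297$ ($T{\left(d \right)} = 9 \cdot 33 = 297$)
$V = - \frac{16768}{28041}$ ($V = 16768 \left(- \frac{1}{28041}\right) = - \frac{16768}{28041} \approx -0.59798$)
$V + T{\left(v \right)} = - \frac{16768}{28041} + 297 = \frac{8311409}{28041}$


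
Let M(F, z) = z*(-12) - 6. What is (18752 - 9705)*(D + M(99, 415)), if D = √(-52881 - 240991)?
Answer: -45108342 + 36188*I*√18367 ≈ -4.5108e+7 + 4.9044e+6*I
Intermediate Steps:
M(F, z) = -6 - 12*z (M(F, z) = -12*z - 6 = -6 - 12*z)
D = 4*I*√18367 (D = √(-293872) = 4*I*√18367 ≈ 542.1*I)
(18752 - 9705)*(D + M(99, 415)) = (18752 - 9705)*(4*I*√18367 + (-6 - 12*415)) = 9047*(4*I*√18367 + (-6 - 4980)) = 9047*(4*I*√18367 - 4986) = 9047*(-4986 + 4*I*√18367) = -45108342 + 36188*I*√18367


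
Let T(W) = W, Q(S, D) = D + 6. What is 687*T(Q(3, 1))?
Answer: 4809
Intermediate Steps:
Q(S, D) = 6 + D
687*T(Q(3, 1)) = 687*(6 + 1) = 687*7 = 4809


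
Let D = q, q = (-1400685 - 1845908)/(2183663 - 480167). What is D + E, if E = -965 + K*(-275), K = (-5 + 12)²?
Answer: -24601728833/1703496 ≈ -14442.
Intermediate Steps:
K = 49 (K = 7² = 49)
q = -3246593/1703496 ≈ -1.9058
D = -3246593/1703496 ≈ -1.9058
E = -14440 (E = -965 + 49*(-275) = -965 - 13475 = -14440)
D + E = -3246593/1703496 - 14440 = -24601728833/1703496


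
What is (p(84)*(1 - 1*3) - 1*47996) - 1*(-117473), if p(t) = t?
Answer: 69309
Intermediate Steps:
(p(84)*(1 - 1*3) - 1*47996) - 1*(-117473) = (84*(1 - 1*3) - 1*47996) - 1*(-117473) = (84*(1 - 3) - 47996) + 117473 = (84*(-2) - 47996) + 117473 = (-168 - 47996) + 117473 = -48164 + 117473 = 69309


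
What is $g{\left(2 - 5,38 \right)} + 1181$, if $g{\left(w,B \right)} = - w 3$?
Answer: $1190$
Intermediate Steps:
$g{\left(w,B \right)} = - 3 w$
$g{\left(2 - 5,38 \right)} + 1181 = - 3 \left(2 - 5\right) + 1181 = \left(-3\right) \left(-3\right) + 1181 = 9 + 1181 = 1190$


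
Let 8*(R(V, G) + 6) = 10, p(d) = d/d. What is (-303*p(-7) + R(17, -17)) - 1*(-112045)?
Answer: 446949/4 ≈ 1.1174e+5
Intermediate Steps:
p(d) = 1
R(V, G) = -19/4 (R(V, G) = -6 + (⅛)*10 = -6 + 5/4 = -19/4)
(-303*p(-7) + R(17, -17)) - 1*(-112045) = (-303*1 - 19/4) - 1*(-112045) = (-303 - 19/4) + 112045 = -1231/4 + 112045 = 446949/4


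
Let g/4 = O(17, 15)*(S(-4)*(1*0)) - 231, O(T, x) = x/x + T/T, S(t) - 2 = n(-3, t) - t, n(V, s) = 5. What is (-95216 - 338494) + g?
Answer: -434634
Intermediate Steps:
S(t) = 7 - t (S(t) = 2 + (5 - t) = 7 - t)
O(T, x) = 2 (O(T, x) = 1 + 1 = 2)
g = -924 (g = 4*(2*((7 - 1*(-4))*(1*0)) - 231) = 4*(2*((7 + 4)*0) - 231) = 4*(2*(11*0) - 231) = 4*(2*0 - 231) = 4*(0 - 231) = 4*(-231) = -924)
(-95216 - 338494) + g = (-95216 - 338494) - 924 = -433710 - 924 = -434634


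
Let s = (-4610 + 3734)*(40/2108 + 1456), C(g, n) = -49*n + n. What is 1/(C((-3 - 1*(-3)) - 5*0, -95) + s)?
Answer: -527/669770952 ≈ -7.8684e-7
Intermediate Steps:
C(g, n) = -48*n
s = -672174072/527 (s = -876*(40*(1/2108) + 1456) = -876*(10/527 + 1456) = -876*767322/527 = -672174072/527 ≈ -1.2755e+6)
1/(C((-3 - 1*(-3)) - 5*0, -95) + s) = 1/(-48*(-95) - 672174072/527) = 1/(4560 - 672174072/527) = 1/(-669770952/527) = -527/669770952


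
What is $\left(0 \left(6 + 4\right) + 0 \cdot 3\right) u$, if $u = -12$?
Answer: $0$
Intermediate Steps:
$\left(0 \left(6 + 4\right) + 0 \cdot 3\right) u = \left(0 \left(6 + 4\right) + 0 \cdot 3\right) \left(-12\right) = \left(0 \cdot 10 + 0\right) \left(-12\right) = \left(0 + 0\right) \left(-12\right) = 0 \left(-12\right) = 0$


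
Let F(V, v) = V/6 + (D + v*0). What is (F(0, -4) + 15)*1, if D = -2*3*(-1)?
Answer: 21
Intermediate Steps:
D = 6 (D = -6*(-1) = 6)
F(V, v) = 6 + V/6 (F(V, v) = V/6 + (6 + v*0) = V*(1/6) + (6 + 0) = V/6 + 6 = 6 + V/6)
(F(0, -4) + 15)*1 = ((6 + (1/6)*0) + 15)*1 = ((6 + 0) + 15)*1 = (6 + 15)*1 = 21*1 = 21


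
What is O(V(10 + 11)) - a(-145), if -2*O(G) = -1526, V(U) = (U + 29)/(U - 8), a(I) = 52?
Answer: 711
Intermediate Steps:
V(U) = (29 + U)/(-8 + U)
O(G) = 763 (O(G) = -½*(-1526) = 763)
O(V(10 + 11)) - a(-145) = 763 - 1*52 = 763 - 52 = 711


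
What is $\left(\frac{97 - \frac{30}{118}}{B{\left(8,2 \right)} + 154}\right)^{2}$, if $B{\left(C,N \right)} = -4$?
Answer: $\frac{8145316}{19580625} \approx 0.41599$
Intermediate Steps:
$\left(\frac{97 - \frac{30}{118}}{B{\left(8,2 \right)} + 154}\right)^{2} = \left(\frac{97 - \frac{30}{118}}{-4 + 154}\right)^{2} = \left(\frac{97 - \frac{15}{59}}{150}\right)^{2} = \left(\left(97 - \frac{15}{59}\right) \frac{1}{150}\right)^{2} = \left(\frac{5708}{59} \cdot \frac{1}{150}\right)^{2} = \left(\frac{2854}{4425}\right)^{2} = \frac{8145316}{19580625}$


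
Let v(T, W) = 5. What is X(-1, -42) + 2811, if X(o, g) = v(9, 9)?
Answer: 2816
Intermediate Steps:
X(o, g) = 5
X(-1, -42) + 2811 = 5 + 2811 = 2816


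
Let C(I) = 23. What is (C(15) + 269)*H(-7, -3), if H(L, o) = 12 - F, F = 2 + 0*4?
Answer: 2920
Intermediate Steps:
F = 2 (F = 2 + 0 = 2)
H(L, o) = 10 (H(L, o) = 12 - 1*2 = 12 - 2 = 10)
(C(15) + 269)*H(-7, -3) = (23 + 269)*10 = 292*10 = 2920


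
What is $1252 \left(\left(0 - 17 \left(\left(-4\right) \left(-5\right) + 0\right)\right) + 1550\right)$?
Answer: $1514920$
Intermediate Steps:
$1252 \left(\left(0 - 17 \left(\left(-4\right) \left(-5\right) + 0\right)\right) + 1550\right) = 1252 \left(\left(0 - 17 \left(20 + 0\right)\right) + 1550\right) = 1252 \left(\left(0 - 340\right) + 1550\right) = 1252 \left(-340 + 1550\right) = 1252 \cdot 1210 = 1514920$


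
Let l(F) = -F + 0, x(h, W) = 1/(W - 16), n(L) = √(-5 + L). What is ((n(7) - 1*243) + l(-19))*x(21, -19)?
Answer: 32/5 - √2/35 ≈ 6.3596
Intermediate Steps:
x(h, W) = 1/(-16 + W)
l(F) = -F
((n(7) - 1*243) + l(-19))*x(21, -19) = ((√(-5 + 7) - 1*243) - 1*(-19))/(-16 - 19) = ((√2 - 243) + 19)/(-35) = ((-243 + √2) + 19)*(-1/35) = (-224 + √2)*(-1/35) = 32/5 - √2/35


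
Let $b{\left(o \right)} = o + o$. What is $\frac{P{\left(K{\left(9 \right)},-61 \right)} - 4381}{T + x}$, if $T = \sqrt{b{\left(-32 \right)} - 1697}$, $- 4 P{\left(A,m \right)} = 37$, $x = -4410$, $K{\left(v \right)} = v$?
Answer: $\frac{12907335}{12966574} + \frac{17561 i \sqrt{1761}}{77799444} \approx 0.99543 + 0.0094722 i$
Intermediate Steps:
$b{\left(o \right)} = 2 o$
$P{\left(A,m \right)} = - \frac{37}{4}$ ($P{\left(A,m \right)} = \left(- \frac{1}{4}\right) 37 = - \frac{37}{4}$)
$T = i \sqrt{1761}$ ($T = \sqrt{2 \left(-32\right) - 1697} = \sqrt{-64 - 1697} = \sqrt{-1761} = i \sqrt{1761} \approx 41.964 i$)
$\frac{P{\left(K{\left(9 \right)},-61 \right)} - 4381}{T + x} = \frac{- \frac{37}{4} - 4381}{i \sqrt{1761} - 4410} = - \frac{17561}{4 \left(-4410 + i \sqrt{1761}\right)}$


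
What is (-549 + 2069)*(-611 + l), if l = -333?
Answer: -1434880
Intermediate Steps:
(-549 + 2069)*(-611 + l) = (-549 + 2069)*(-611 - 333) = 1520*(-944) = -1434880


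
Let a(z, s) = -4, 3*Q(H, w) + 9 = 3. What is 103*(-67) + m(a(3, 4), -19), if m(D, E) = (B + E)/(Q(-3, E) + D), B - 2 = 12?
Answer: -41401/6 ≈ -6900.2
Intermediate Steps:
B = 14 (B = 2 + 12 = 14)
Q(H, w) = -2 (Q(H, w) = -3 + (⅓)*3 = -3 + 1 = -2)
m(D, E) = (14 + E)/(-2 + D)
103*(-67) + m(a(3, 4), -19) = 103*(-67) + (14 - 19)/(-2 - 4) = -6901 - 5/(-6) = -6901 - ⅙*(-5) = -6901 + ⅚ = -41401/6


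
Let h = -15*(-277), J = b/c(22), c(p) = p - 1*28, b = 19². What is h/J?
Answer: -24930/361 ≈ -69.058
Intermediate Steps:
b = 361
c(p) = -28 + p (c(p) = p - 28 = -28 + p)
J = -361/6 (J = 361/(-28 + 22) = 361/(-6) = 361*(-⅙) = -361/6 ≈ -60.167)
h = 4155
h/J = 4155/(-361/6) = 4155*(-6/361) = -24930/361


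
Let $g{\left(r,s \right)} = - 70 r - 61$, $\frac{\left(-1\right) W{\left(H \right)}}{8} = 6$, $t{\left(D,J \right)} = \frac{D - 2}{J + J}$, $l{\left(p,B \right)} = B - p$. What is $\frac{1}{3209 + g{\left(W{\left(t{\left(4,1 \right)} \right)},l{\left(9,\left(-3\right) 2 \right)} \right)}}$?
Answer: $\frac{1}{6508} \approx 0.00015366$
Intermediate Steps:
$t{\left(D,J \right)} = \frac{-2 + D}{2 J}$
$W{\left(H \right)} = -48$ ($W{\left(H \right)} = \left(-8\right) 6 = -48$)
$g{\left(r,s \right)} = -61 - 70 r$
$\frac{1}{3209 + g{\left(W{\left(t{\left(4,1 \right)} \right)},l{\left(9,\left(-3\right) 2 \right)} \right)}} = \frac{1}{3209 - -3299} = \frac{1}{3209 + \left(-61 + 3360\right)} = \frac{1}{3209 + 3299} = \frac{1}{6508}$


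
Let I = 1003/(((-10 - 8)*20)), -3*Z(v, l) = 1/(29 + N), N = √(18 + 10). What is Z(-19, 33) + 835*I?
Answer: -5043667/2168 + 2*√7/2439 ≈ -2326.4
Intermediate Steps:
N = 2*√7 (N = √28 = 2*√7 ≈ 5.2915)
Z(v, l) = -1/(3*(29 + 2*√7))
I = -1003/360 (I = 1003/((-18*20)) = 1003/(-360) = 1003*(-1/360) = -1003/360 ≈ -2.7861)
Z(-19, 33) + 835*I = (-29/2439 + 2*√7/2439) + 835*(-1003/360) = (-29/2439 + 2*√7/2439) - 167501/72 = -5043667/2168 + 2*√7/2439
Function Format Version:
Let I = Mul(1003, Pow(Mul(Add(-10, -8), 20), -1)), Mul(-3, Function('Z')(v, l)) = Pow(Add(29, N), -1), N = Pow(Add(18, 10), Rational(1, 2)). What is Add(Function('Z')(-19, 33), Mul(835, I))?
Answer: Add(Rational(-5043667, 2168), Mul(Rational(2, 2439), Pow(7, Rational(1, 2)))) ≈ -2326.4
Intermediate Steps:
N = Mul(2, Pow(7, Rational(1, 2))) (N = Pow(28, Rational(1, 2)) = Mul(2, Pow(7, Rational(1, 2))) ≈ 5.2915)
Function('Z')(v, l) = Mul(Rational(-1, 3), Pow(Add(29, Mul(2, Pow(7, Rational(1, 2)))), -1))
I = Rational(-1003, 360) (I = Mul(1003, Pow(Mul(-18, 20), -1)) = Mul(1003, Pow(-360, -1)) = Mul(1003, Rational(-1, 360)) = Rational(-1003, 360) ≈ -2.7861)
Add(Function('Z')(-19, 33), Mul(835, I)) = Add(Add(Rational(-29, 2439), Mul(Rational(2, 2439), Pow(7, Rational(1, 2)))), Mul(835, Rational(-1003, 360))) = Add(Add(Rational(-29, 2439), Mul(Rational(2, 2439), Pow(7, Rational(1, 2)))), Rational(-167501, 72)) = Add(Rational(-5043667, 2168), Mul(Rational(2, 2439), Pow(7, Rational(1, 2))))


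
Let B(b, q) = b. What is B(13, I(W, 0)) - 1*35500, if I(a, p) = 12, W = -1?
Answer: -35487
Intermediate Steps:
B(13, I(W, 0)) - 1*35500 = 13 - 1*35500 = 13 - 35500 = -35487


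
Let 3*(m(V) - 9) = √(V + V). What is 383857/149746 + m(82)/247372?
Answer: 47478410759/18521483756 + √41/371058 ≈ 2.5634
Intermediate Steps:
m(V) = 9 + √2*√V/3 (m(V) = 9 + √(V + V)/3 = 9 + √(2*V)/3 = 9 + (√2*√V)/3 = 9 + √2*√V/3)
383857/149746 + m(82)/247372 = 383857/149746 + (9 + √2*√82/3)/247372 = 383857*(1/149746) + (9 + 2*√41/3)*(1/247372) = 383857/149746 + (9/247372 + √41/371058) = 47478410759/18521483756 + √41/371058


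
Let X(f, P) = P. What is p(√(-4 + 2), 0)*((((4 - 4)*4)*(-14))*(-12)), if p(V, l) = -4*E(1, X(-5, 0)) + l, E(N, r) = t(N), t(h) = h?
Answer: 0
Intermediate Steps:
E(N, r) = N
p(V, l) = -4 + l (p(V, l) = -4*1 + l = -4 + l)
p(√(-4 + 2), 0)*((((4 - 4)*4)*(-14))*(-12)) = (-4 + 0)*((((4 - 4)*4)*(-14))*(-12)) = -4*(0*4)*(-14)*(-12) = -4*0*(-14)*(-12) = -0*(-12) = -4*0 = 0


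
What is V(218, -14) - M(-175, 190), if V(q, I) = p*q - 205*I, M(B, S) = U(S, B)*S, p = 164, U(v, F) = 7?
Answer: 37292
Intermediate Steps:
M(B, S) = 7*S
V(q, I) = -205*I + 164*q (V(q, I) = 164*q - 205*I = -205*I + 164*q)
V(218, -14) - M(-175, 190) = (-205*(-14) + 164*218) - 7*190 = (2870 + 35752) - 1*1330 = 38622 - 1330 = 37292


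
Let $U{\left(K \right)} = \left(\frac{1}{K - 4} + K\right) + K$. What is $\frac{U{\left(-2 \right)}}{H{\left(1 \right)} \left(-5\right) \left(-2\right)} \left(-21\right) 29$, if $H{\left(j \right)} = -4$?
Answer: $- \frac{1015}{16} \approx -63.438$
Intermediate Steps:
$U{\left(K \right)} = \frac{1}{-4 + K} + 2 K$ ($U{\left(K \right)} = \left(\frac{1}{-4 + K} + K\right) + K = \left(K + \frac{1}{-4 + K}\right) + K = \frac{1}{-4 + K} + 2 K$)
$\frac{U{\left(-2 \right)}}{H{\left(1 \right)} \left(-5\right) \left(-2\right)} \left(-21\right) 29 = \frac{\frac{1}{-4 - 2} \left(1 - -16 + 2 \left(-2\right)^{2}\right)}{\left(-4\right) \left(-5\right) \left(-2\right)} \left(-21\right) 29 = \frac{\frac{1}{-6} \left(1 + 16 + 2 \cdot 4\right)}{20 \left(-2\right)} \left(-21\right) 29 = \frac{\left(- \frac{1}{6}\right) \left(1 + 16 + 8\right)}{-40} \left(-21\right) 29 = \left(- \frac{1}{6}\right) 25 \left(- \frac{1}{40}\right) \left(-21\right) 29 = \left(- \frac{25}{6}\right) \left(- \frac{1}{40}\right) \left(-21\right) 29 = \frac{5}{48} \left(-21\right) 29 = \left(- \frac{35}{16}\right) 29 = - \frac{1015}{16}$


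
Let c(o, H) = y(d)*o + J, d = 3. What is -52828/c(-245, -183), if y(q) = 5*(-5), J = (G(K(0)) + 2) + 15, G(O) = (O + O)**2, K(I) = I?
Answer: -26414/3071 ≈ -8.6011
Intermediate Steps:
G(O) = 4*O**2 (G(O) = (2*O)**2 = 4*O**2)
J = 17 (J = (4*0**2 + 2) + 15 = (4*0 + 2) + 15 = (0 + 2) + 15 = 2 + 15 = 17)
y(q) = -25
c(o, H) = 17 - 25*o (c(o, H) = -25*o + 17 = 17 - 25*o)
-52828/c(-245, -183) = -52828/(17 - 25*(-245)) = -52828/(17 + 6125) = -52828/6142 = -52828*1/6142 = -26414/3071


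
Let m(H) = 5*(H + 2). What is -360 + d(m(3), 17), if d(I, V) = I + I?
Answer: -310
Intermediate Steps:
m(H) = 10 + 5*H (m(H) = 5*(2 + H) = 10 + 5*H)
d(I, V) = 2*I
-360 + d(m(3), 17) = -360 + 2*(10 + 5*3) = -360 + 2*(10 + 15) = -360 + 2*25 = -360 + 50 = -310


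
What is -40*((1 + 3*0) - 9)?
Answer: 320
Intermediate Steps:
-40*((1 + 3*0) - 9) = -40*((1 + 0) - 9) = -40*(1 - 9) = -40*(-8) = 320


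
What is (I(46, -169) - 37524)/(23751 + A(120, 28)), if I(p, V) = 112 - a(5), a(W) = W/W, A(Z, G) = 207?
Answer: -4157/2662 ≈ -1.5616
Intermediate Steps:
a(W) = 1
I(p, V) = 111 (I(p, V) = 112 - 1*1 = 112 - 1 = 111)
(I(46, -169) - 37524)/(23751 + A(120, 28)) = (111 - 37524)/(23751 + 207) = -37413/23958 = -37413*1/23958 = -4157/2662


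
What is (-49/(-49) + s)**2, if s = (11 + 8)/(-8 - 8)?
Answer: 9/256 ≈ 0.035156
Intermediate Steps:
s = -19/16 (s = 19/(-16) = 19*(-1/16) = -19/16 ≈ -1.1875)
(-49/(-49) + s)**2 = (-49/(-49) - 19/16)**2 = (-49*(-1/49) - 19/16)**2 = (1 - 19/16)**2 = (-3/16)**2 = 9/256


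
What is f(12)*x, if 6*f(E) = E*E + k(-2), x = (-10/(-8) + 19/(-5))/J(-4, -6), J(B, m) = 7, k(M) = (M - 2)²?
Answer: -68/7 ≈ -9.7143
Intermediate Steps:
k(M) = (-2 + M)²
x = -51/140 (x = (-10/(-8) + 19/(-5))/7 = (-10*(-⅛) + 19*(-⅕))*(⅐) = (5/4 - 19/5)*(⅐) = -51/20*⅐ = -51/140 ≈ -0.36429)
f(E) = 8/3 + E²/6 (f(E) = (E*E + (-2 - 2)²)/6 = (E² + (-4)²)/6 = (E² + 16)/6 = (16 + E²)/6 = 8/3 + E²/6)
f(12)*x = (8/3 + (⅙)*12²)*(-51/140) = (8/3 + (⅙)*144)*(-51/140) = (8/3 + 24)*(-51/140) = (80/3)*(-51/140) = -68/7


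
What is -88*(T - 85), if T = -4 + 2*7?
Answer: 6600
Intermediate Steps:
T = 10 (T = -4 + 14 = 10)
-88*(T - 85) = -88*(10 - 85) = -88*(-75) = 6600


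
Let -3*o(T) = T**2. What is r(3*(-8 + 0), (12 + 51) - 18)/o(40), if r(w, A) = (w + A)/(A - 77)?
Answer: 63/51200 ≈ 0.0012305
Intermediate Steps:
r(w, A) = (A + w)/(-77 + A)
o(T) = -T**2/3
r(3*(-8 + 0), (12 + 51) - 18)/o(40) = ((((12 + 51) - 18) + 3*(-8 + 0))/(-77 + ((12 + 51) - 18)))/((-1/3*40**2)) = (((63 - 18) + 3*(-8))/(-77 + (63 - 18)))/((-1/3*1600)) = ((45 - 24)/(-77 + 45))/(-1600/3) = (21/(-32))*(-3/1600) = -1/32*21*(-3/1600) = -21/32*(-3/1600) = 63/51200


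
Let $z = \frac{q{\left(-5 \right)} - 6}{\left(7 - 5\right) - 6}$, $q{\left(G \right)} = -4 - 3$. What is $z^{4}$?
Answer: $\frac{28561}{256} \approx 111.57$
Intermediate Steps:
$q{\left(G \right)} = -7$ ($q{\left(G \right)} = -4 - 3 = -7$)
$z = \frac{13}{4}$ ($z = \frac{-7 - 6}{\left(7 - 5\right) - 6} = - \frac{13}{\left(7 - 5\right) - 6} = - \frac{13}{2 - 6} = - \frac{13}{-4} = \left(-13\right) \left(- \frac{1}{4}\right) = \frac{13}{4} \approx 3.25$)
$z^{4} = \left(\frac{13}{4}\right)^{4} = \frac{28561}{256}$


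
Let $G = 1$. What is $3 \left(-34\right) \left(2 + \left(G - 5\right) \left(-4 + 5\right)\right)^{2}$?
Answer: $-408$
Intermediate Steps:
$3 \left(-34\right) \left(2 + \left(G - 5\right) \left(-4 + 5\right)\right)^{2} = 3 \left(-34\right) \left(2 + \left(1 - 5\right) \left(-4 + 5\right)\right)^{2} = - 102 \left(2 - 4\right)^{2} = - 102 \left(-2\right)^{2} = \left(-102\right) 4 = -408$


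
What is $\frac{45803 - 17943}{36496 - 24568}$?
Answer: $\frac{995}{426} \approx 2.3357$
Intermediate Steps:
$\frac{45803 - 17943}{36496 - 24568} = \frac{27860}{11928} = 27860 \cdot \frac{1}{11928} = \frac{995}{426}$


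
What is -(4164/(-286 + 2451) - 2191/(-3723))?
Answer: -20246087/8060295 ≈ -2.5118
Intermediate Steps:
-(4164/(-286 + 2451) - 2191/(-3723)) = -(4164/2165 - 2191*(-1/3723)) = -(4164*(1/2165) + 2191/3723) = -(4164/2165 + 2191/3723) = -1*20246087/8060295 = -20246087/8060295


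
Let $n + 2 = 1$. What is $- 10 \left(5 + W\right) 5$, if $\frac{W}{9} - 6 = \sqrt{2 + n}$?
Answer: $-3400$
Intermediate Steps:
$n = -1$ ($n = -2 + 1 = -1$)
$W = 63$ ($W = 54 + 9 \sqrt{2 - 1} = 54 + 9 \sqrt{1} = 54 + 9 \cdot 1 = 54 + 9 = 63$)
$- 10 \left(5 + W\right) 5 = - 10 \left(5 + 63\right) 5 = \left(-10\right) 68 \cdot 5 = \left(-680\right) 5 = -3400$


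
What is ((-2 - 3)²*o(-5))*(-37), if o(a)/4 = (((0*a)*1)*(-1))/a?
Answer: 0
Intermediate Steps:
o(a) = 0 (o(a) = 4*((((0*a)*1)*(-1))/a) = 4*(((0*1)*(-1))/a) = 4*((0*(-1))/a) = 4*(0/a) = 4*0 = 0)
((-2 - 3)²*o(-5))*(-37) = ((-2 - 3)²*0)*(-37) = ((-5)²*0)*(-37) = (25*0)*(-37) = 0*(-37) = 0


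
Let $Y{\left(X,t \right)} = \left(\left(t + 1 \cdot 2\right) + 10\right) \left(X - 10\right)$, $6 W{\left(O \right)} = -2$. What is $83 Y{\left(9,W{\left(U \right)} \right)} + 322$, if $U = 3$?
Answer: $- \frac{1939}{3} \approx -646.33$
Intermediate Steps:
$W{\left(O \right)} = - \frac{1}{3}$ ($W{\left(O \right)} = \frac{1}{6} \left(-2\right) = - \frac{1}{3}$)
$Y{\left(X,t \right)} = \left(-10 + X\right) \left(12 + t\right)$ ($Y{\left(X,t \right)} = \left(\left(t + 2\right) + 10\right) \left(-10 + X\right) = \left(\left(2 + t\right) + 10\right) \left(-10 + X\right) = \left(12 + t\right) \left(-10 + X\right) = \left(-10 + X\right) \left(12 + t\right)$)
$83 Y{\left(9,W{\left(U \right)} \right)} + 322 = 83 \left(-120 - - \frac{10}{3} + 12 \cdot 9 + 9 \left(- \frac{1}{3}\right)\right) + 322 = 83 \left(-120 + \frac{10}{3} + 108 - 3\right) + 322 = 83 \left(- \frac{35}{3}\right) + 322 = - \frac{2905}{3} + 322 = - \frac{1939}{3}$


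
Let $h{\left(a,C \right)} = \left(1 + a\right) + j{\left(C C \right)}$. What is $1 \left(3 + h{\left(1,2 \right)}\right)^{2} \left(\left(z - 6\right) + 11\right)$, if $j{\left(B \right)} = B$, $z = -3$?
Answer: $162$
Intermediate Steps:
$h{\left(a,C \right)} = 1 + a + C^{2}$ ($h{\left(a,C \right)} = \left(1 + a\right) + C C = \left(1 + a\right) + C^{2} = 1 + a + C^{2}$)
$1 \left(3 + h{\left(1,2 \right)}\right)^{2} \left(\left(z - 6\right) + 11\right) = 1 \left(3 + \left(1 + 1 + 2^{2}\right)\right)^{2} \left(\left(-3 - 6\right) + 11\right) = 1 \left(3 + \left(1 + 1 + 4\right)\right)^{2} \left(-9 + 11\right) = 1 \left(3 + 6\right)^{2} \cdot 2 = 1 \cdot 9^{2} \cdot 2 = 1 \cdot 81 \cdot 2 = 81 \cdot 2 = 162$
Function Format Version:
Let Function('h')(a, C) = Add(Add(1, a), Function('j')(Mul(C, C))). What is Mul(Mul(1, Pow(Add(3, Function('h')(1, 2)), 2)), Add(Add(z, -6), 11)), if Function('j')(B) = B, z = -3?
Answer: 162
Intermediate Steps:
Function('h')(a, C) = Add(1, a, Pow(C, 2)) (Function('h')(a, C) = Add(Add(1, a), Mul(C, C)) = Add(Add(1, a), Pow(C, 2)) = Add(1, a, Pow(C, 2)))
Mul(Mul(1, Pow(Add(3, Function('h')(1, 2)), 2)), Add(Add(z, -6), 11)) = Mul(Mul(1, Pow(Add(3, Add(1, 1, Pow(2, 2))), 2)), Add(Add(-3, -6), 11)) = Mul(Mul(1, Pow(Add(3, Add(1, 1, 4)), 2)), Add(-9, 11)) = Mul(Mul(1, Pow(Add(3, 6), 2)), 2) = Mul(Mul(1, Pow(9, 2)), 2) = Mul(Mul(1, 81), 2) = Mul(81, 2) = 162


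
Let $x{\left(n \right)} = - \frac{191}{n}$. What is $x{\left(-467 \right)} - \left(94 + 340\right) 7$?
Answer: $- \frac{1418555}{467} \approx -3037.6$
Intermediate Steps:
$x{\left(-467 \right)} - \left(94 + 340\right) 7 = - \frac{191}{-467} - \left(94 + 340\right) 7 = \left(-191\right) \left(- \frac{1}{467}\right) - 434 \cdot 7 = \frac{191}{467} - 3038 = - \frac{1418555}{467}$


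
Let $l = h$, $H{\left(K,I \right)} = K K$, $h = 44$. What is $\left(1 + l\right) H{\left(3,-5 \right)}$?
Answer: $405$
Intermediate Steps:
$H{\left(K,I \right)} = K^{2}$
$l = 44$
$\left(1 + l\right) H{\left(3,-5 \right)} = \left(1 + 44\right) 3^{2} = 45 \cdot 9 = 405$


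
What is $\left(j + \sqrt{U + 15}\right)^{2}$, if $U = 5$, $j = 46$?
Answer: $2136 + 184 \sqrt{5} \approx 2547.4$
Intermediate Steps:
$\left(j + \sqrt{U + 15}\right)^{2} = \left(46 + \sqrt{5 + 15}\right)^{2} = \left(46 + \sqrt{20}\right)^{2} = \left(46 + 2 \sqrt{5}\right)^{2}$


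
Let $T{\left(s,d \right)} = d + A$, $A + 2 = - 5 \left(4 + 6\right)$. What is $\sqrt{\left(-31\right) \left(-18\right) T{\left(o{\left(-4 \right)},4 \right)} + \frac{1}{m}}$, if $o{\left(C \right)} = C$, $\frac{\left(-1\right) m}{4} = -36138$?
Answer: $\frac{i \sqrt{139914799557846}}{72276} \approx 163.66 i$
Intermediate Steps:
$A = -52$ ($A = -2 - 5 \left(4 + 6\right) = -2 - 50 = -52$)
$m = 144552$ ($m = \left(-4\right) \left(-36138\right) = 144552$)
$T{\left(s,d \right)} = -52 + d$ ($T{\left(s,d \right)} = d - 52 = -52 + d$)
$\sqrt{\left(-31\right) \left(-18\right) T{\left(o{\left(-4 \right)},4 \right)} + \frac{1}{m}} = \sqrt{\left(-31\right) \left(-18\right) \left(-52 + 4\right) + \frac{1}{144552}} = \sqrt{558 \left(-48\right) + \frac{1}{144552}} = \sqrt{-26784 + \frac{1}{144552}} = \sqrt{- \frac{3871680767}{144552}} = \frac{i \sqrt{139914799557846}}{72276}$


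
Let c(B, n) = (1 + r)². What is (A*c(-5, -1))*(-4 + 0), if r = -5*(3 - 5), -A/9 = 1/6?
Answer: 726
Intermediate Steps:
A = -3/2 (A = -9/6 = -9*⅙ = -3/2 ≈ -1.5000)
r = 10 (r = -5*(-2) = 10)
c(B, n) = 121 (c(B, n) = (1 + 10)² = 11² = 121)
(A*c(-5, -1))*(-4 + 0) = (-3/2*121)*(-4 + 0) = -363/2*(-4) = 726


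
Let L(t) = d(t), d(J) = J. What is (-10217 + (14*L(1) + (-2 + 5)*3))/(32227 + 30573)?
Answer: -5097/31400 ≈ -0.16232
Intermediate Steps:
L(t) = t
(-10217 + (14*L(1) + (-2 + 5)*3))/(32227 + 30573) = (-10217 + (14*1 + (-2 + 5)*3))/(32227 + 30573) = (-10217 + (14 + 3*3))/62800 = (-10217 + (14 + 9))*(1/62800) = (-10217 + 23)*(1/62800) = -10194*1/62800 = -5097/31400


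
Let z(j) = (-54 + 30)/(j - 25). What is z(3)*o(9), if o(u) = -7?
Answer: -84/11 ≈ -7.6364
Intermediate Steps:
z(j) = -24/(-25 + j)
z(3)*o(9) = -24/(-25 + 3)*(-7) = -24/(-22)*(-7) = -24*(-1/22)*(-7) = (12/11)*(-7) = -84/11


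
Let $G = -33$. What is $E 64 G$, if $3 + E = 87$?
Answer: $-177408$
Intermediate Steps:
$E = 84$ ($E = -3 + 87 = 84$)
$E 64 G = 84 \cdot 64 \left(-33\right) = 5376 \left(-33\right) = -177408$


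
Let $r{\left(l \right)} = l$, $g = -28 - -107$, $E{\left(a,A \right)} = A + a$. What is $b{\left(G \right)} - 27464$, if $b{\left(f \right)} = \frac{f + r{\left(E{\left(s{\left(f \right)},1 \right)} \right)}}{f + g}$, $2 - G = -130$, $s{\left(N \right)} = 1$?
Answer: $- \frac{5794770}{211} \approx -27463.0$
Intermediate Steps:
$g = 79$ ($g = -28 + 107 = 79$)
$G = 132$ ($G = 2 - -130 = 2 + 130 = 132$)
$b{\left(f \right)} = \frac{2 + f}{79 + f}$ ($b{\left(f \right)} = \frac{f + \left(1 + 1\right)}{f + 79} = \frac{f + 2}{79 + f} = \frac{2 + f}{79 + f}$)
$b{\left(G \right)} - 27464 = \frac{2 + 132}{79 + 132} - 27464 = \frac{1}{211} \cdot 134 - 27464 = \frac{134}{211} - 27464 = - \frac{5794770}{211}$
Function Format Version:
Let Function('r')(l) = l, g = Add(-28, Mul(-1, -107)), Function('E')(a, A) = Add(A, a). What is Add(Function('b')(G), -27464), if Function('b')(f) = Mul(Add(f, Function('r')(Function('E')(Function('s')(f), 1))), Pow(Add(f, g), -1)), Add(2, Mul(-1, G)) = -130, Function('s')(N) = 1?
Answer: Rational(-5794770, 211) ≈ -27463.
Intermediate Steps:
g = 79 (g = Add(-28, 107) = 79)
G = 132 (G = Add(2, Mul(-1, -130)) = Add(2, 130) = 132)
Function('b')(f) = Mul(Pow(Add(79, f), -1), Add(2, f)) (Function('b')(f) = Mul(Add(f, Add(1, 1)), Pow(Add(f, 79), -1)) = Mul(Add(f, 2), Pow(Add(79, f), -1)) = Mul(Add(2, f), Pow(Add(79, f), -1)) = Mul(Pow(Add(79, f), -1), Add(2, f)))
Add(Function('b')(G), -27464) = Add(Mul(Pow(Add(79, 132), -1), Add(2, 132)), -27464) = Add(Mul(Pow(211, -1), 134), -27464) = Add(Mul(Rational(1, 211), 134), -27464) = Add(Rational(134, 211), -27464) = Rational(-5794770, 211)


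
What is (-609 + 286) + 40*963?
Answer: 38197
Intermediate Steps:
(-609 + 286) + 40*963 = -323 + 38520 = 38197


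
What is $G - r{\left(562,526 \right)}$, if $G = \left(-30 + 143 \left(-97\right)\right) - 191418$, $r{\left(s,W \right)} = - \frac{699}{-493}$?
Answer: $- \frac{101222966}{493} \approx -2.0532 \cdot 10^{5}$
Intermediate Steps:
$r{\left(s,W \right)} = \frac{699}{493}$ ($r{\left(s,W \right)} = \left(-699\right) \left(- \frac{1}{493}\right) = \frac{699}{493}$)
$G = -205319$ ($G = \left(-30 - 13871\right) - 191418 = -13901 - 191418 = -205319$)
$G - r{\left(562,526 \right)} = -205319 - \frac{699}{493} = - \frac{101222966}{493}$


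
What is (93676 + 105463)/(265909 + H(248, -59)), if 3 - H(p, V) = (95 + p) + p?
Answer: 199139/265321 ≈ 0.75056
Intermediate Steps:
H(p, V) = -92 - 2*p (H(p, V) = 3 - ((95 + p) + p) = 3 - (95 + 2*p) = 3 + (-95 - 2*p) = -92 - 2*p)
(93676 + 105463)/(265909 + H(248, -59)) = (93676 + 105463)/(265909 + (-92 - 2*248)) = 199139/(265909 + (-92 - 496)) = 199139/(265909 - 588) = 199139/265321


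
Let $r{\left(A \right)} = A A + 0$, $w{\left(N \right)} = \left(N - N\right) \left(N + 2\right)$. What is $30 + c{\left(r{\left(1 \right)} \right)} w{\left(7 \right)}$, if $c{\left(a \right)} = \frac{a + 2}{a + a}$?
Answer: $30$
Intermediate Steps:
$w{\left(N \right)} = 0$ ($w{\left(N \right)} = 0 \left(2 + N\right) = 0$)
$r{\left(A \right)} = A^{2}$ ($r{\left(A \right)} = A^{2} + 0 = A^{2}$)
$c{\left(a \right)} = \frac{2 + a}{2 a}$
$30 + c{\left(r{\left(1 \right)} \right)} w{\left(7 \right)} = 30 + \frac{2 + 1^{2}}{2 \cdot 1^{2}} \cdot 0 = 30 + \frac{2 + 1}{2 \cdot 1} \cdot 0 = 30 + \frac{1}{2} \cdot 1 \cdot 3 \cdot 0 = 30 + \frac{3}{2} \cdot 0 = 30 + 0 = 30$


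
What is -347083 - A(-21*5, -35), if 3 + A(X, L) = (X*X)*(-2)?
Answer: -325030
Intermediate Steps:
A(X, L) = -3 - 2*X**2 (A(X, L) = -3 + (X*X)*(-2) = -3 + X**2*(-2) = -3 - 2*X**2)
-347083 - A(-21*5, -35) = -347083 - (-3 - 2*(-21*5)**2) = -347083 - (-3 - 2*(-105)**2) = -347083 - (-3 - 2*11025) = -347083 - (-3 - 22050) = -347083 - 1*(-22053) = -347083 + 22053 = -325030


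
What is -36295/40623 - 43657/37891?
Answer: -3148732156/1539246093 ≈ -2.0456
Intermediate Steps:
-36295/40623 - 43657/37891 = -3148732156/1539246093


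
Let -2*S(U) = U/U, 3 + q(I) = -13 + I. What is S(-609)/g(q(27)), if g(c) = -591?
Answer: 1/1182 ≈ 0.00084602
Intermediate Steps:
q(I) = -16 + I (q(I) = -3 + (-13 + I) = -16 + I)
S(U) = -½ (S(U) = -U/(2*U) = -½*1 = -½)
S(-609)/g(q(27)) = -½/(-591) = -½*(-1/591) = 1/1182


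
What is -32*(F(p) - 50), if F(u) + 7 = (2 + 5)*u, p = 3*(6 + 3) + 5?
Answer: -5344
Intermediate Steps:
p = 32 (p = 3*9 + 5 = 27 + 5 = 32)
F(u) = -7 + 7*u (F(u) = -7 + (2 + 5)*u = -7 + 7*u)
-32*(F(p) - 50) = -32*((-7 + 7*32) - 50) = -32*((-7 + 224) - 50) = -32*(217 - 50) = -32*167 = -5344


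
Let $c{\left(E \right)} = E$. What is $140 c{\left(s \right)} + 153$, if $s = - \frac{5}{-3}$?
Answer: $\frac{1159}{3} \approx 386.33$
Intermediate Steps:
$s = \frac{5}{3}$ ($s = \left(-5\right) \left(- \frac{1}{3}\right) = \frac{5}{3} \approx 1.6667$)
$140 c{\left(s \right)} + 153 = 140 \cdot \frac{5}{3} + 153 = \frac{700}{3} + 153 = \frac{1159}{3}$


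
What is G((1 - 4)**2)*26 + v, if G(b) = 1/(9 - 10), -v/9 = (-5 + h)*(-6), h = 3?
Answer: -134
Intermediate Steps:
v = -108 (v = -9*(-5 + 3)*(-6) = -(-18)*(-6) = -9*12 = -108)
G(b) = -1 (G(b) = 1/(-1) = -1)
G((1 - 4)**2)*26 + v = -1*26 - 108 = -26 - 108 = -134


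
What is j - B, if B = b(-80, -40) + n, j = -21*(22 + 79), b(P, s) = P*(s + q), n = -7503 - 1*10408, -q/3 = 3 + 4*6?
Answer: 6110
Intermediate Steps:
q = -81 (q = -3*(3 + 4*6) = -3*(3 + 24) = -3*27 = -81)
n = -17911 (n = -7503 - 10408 = -17911)
b(P, s) = P*(-81 + s) (b(P, s) = P*(s - 81) = P*(-81 + s))
j = -2121 (j = -21*101 = -2121)
B = -8231 (B = -80*(-81 - 40) - 17911 = -80*(-121) - 17911 = 9680 - 17911 = -8231)
j - B = -2121 - 1*(-8231) = -2121 + 8231 = 6110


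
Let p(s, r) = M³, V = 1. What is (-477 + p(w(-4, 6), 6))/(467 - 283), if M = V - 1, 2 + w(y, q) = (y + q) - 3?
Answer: -477/184 ≈ -2.5924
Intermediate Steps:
w(y, q) = -5 + q + y (w(y, q) = -2 + ((y + q) - 3) = -2 + ((q + y) - 3) = -2 + (-3 + q + y) = -5 + q + y)
M = 0 (M = 1 - 1 = 0)
p(s, r) = 0 (p(s, r) = 0³ = 0)
(-477 + p(w(-4, 6), 6))/(467 - 283) = (-477 + 0)/(467 - 283) = -477/184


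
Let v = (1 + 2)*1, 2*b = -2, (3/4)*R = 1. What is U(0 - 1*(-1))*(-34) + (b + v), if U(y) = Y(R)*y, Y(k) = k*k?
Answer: -526/9 ≈ -58.444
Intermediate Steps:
R = 4/3 (R = (4/3)*1 = 4/3 ≈ 1.3333)
b = -1 (b = (½)*(-2) = -1)
Y(k) = k²
U(y) = 16*y/9 (U(y) = (4/3)²*y = 16*y/9)
v = 3 (v = 3*1 = 3)
U(0 - 1*(-1))*(-34) + (b + v) = (16*(0 - 1*(-1))/9)*(-34) + (-1 + 3) = (16*(0 + 1)/9)*(-34) + 2 = ((16/9)*1)*(-34) + 2 = (16/9)*(-34) + 2 = -544/9 + 2 = -526/9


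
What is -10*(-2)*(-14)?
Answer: -280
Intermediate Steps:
-10*(-2)*(-14) = 20*(-14) = -280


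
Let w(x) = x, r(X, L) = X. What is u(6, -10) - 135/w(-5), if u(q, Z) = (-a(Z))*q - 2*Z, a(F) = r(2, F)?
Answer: 35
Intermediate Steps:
a(F) = 2
u(q, Z) = -2*Z - 2*q (u(q, Z) = (-1*2)*q - 2*Z = -2*q - 2*Z = -2*Z - 2*q)
u(6, -10) - 135/w(-5) = (-2*(-10) - 2*6) - 135/(-5) = (20 - 12) - 135*(-1/5) = 8 + 27 = 35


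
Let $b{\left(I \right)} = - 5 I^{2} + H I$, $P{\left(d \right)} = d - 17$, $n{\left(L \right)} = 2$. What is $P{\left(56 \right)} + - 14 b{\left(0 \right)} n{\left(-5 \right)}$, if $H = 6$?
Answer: $39$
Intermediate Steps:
$P{\left(d \right)} = -17 + d$
$b{\left(I \right)} = - 5 I^{2} + 6 I$
$P{\left(56 \right)} + - 14 b{\left(0 \right)} n{\left(-5 \right)} = \left(-17 + 56\right) + - 14 \cdot 0 \left(6 - 0\right) 2 = 39 + - 14 \cdot 0 \left(6 + 0\right) 2 = 39 + - 14 \cdot 0 \cdot 6 \cdot 2 = 39 + \left(-14\right) 0 \cdot 2 = 39 + 0 \cdot 2 = 39 + 0 = 39$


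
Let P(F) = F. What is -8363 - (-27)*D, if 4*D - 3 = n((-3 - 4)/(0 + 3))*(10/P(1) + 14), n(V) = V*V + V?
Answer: -31355/4 ≈ -7838.8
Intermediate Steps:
n(V) = V + V² (n(V) = V² + V = V + V²)
D = 233/12 (D = ¾ + ((((-3 - 4)/(0 + 3))*(1 + (-3 - 4)/(0 + 3)))*(10/1 + 14))/4 = ¾ + (((-7/3)*(1 - 7/3))*(10*1 + 14))/4 = ¾ + (((-7*⅓)*(1 - 7*⅓))*(10 + 14))/4 = ¾ + (-7*(1 - 7/3)/3*24)/4 = ¾ + (-7/3*(-4/3)*24)/4 = ¾ + ((28/9)*24)/4 = ¾ + (¼)*(224/3) = ¾ + 56/3 = 233/12 ≈ 19.417)
-8363 - (-27)*D = -8363 - (-27)*233/12 = -8363 - 1*(-2097/4) = -8363 + 2097/4 = -31355/4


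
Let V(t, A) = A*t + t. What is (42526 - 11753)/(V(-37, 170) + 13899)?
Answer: 30773/7572 ≈ 4.0640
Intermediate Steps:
V(t, A) = t + A*t
(42526 - 11753)/(V(-37, 170) + 13899) = (42526 - 11753)/(-37*(1 + 170) + 13899) = 30773/(-37*171 + 13899) = 30773/(-6327 + 13899) = 30773/7572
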